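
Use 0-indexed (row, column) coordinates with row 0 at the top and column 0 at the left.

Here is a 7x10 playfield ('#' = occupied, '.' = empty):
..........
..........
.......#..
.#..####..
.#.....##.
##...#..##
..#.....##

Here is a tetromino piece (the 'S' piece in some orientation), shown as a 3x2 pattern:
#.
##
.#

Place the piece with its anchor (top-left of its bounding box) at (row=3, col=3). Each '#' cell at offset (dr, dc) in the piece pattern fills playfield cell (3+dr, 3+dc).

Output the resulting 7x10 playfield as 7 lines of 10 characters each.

Fill (3+0,3+0) = (3,3)
Fill (3+1,3+0) = (4,3)
Fill (3+1,3+1) = (4,4)
Fill (3+2,3+1) = (5,4)

Answer: ..........
..........
.......#..
.#.#####..
.#.##..##.
##..##..##
..#.....##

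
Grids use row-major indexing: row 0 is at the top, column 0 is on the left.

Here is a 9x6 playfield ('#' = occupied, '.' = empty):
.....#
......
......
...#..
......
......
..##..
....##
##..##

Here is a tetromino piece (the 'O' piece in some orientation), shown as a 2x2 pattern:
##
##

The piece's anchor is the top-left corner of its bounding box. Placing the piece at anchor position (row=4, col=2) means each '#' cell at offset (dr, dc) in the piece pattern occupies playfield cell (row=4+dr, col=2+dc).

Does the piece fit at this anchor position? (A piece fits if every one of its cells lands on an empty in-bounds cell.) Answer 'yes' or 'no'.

Check each piece cell at anchor (4, 2):
  offset (0,0) -> (4,2): empty -> OK
  offset (0,1) -> (4,3): empty -> OK
  offset (1,0) -> (5,2): empty -> OK
  offset (1,1) -> (5,3): empty -> OK
All cells valid: yes

Answer: yes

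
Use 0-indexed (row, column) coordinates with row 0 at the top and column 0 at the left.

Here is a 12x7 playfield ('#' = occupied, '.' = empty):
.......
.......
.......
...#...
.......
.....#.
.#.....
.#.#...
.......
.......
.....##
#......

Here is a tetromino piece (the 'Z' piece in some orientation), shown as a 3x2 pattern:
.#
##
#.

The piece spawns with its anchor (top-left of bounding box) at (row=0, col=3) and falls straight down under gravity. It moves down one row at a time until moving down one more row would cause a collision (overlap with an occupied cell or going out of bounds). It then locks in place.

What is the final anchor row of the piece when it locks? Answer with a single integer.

Answer: 0

Derivation:
Spawn at (row=0, col=3). Try each row:
  row 0: fits
  row 1: blocked -> lock at row 0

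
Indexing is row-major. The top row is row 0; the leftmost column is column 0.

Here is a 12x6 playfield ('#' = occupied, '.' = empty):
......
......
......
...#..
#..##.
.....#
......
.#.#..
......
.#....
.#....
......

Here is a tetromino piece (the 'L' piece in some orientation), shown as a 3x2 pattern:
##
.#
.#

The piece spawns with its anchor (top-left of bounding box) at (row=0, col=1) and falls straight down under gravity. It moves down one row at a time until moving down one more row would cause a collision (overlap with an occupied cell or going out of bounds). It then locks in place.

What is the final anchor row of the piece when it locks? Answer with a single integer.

Spawn at (row=0, col=1). Try each row:
  row 0: fits
  row 1: fits
  row 2: fits
  row 3: fits
  row 4: fits
  row 5: fits
  row 6: fits
  row 7: blocked -> lock at row 6

Answer: 6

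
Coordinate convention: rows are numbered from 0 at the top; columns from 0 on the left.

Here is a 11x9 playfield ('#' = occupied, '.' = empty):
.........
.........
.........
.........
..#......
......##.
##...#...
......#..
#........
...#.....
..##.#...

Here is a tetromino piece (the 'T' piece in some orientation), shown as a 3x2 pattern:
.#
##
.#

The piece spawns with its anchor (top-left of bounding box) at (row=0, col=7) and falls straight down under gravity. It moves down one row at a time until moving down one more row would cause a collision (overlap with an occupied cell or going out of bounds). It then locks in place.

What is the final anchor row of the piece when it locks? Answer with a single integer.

Answer: 3

Derivation:
Spawn at (row=0, col=7). Try each row:
  row 0: fits
  row 1: fits
  row 2: fits
  row 3: fits
  row 4: blocked -> lock at row 3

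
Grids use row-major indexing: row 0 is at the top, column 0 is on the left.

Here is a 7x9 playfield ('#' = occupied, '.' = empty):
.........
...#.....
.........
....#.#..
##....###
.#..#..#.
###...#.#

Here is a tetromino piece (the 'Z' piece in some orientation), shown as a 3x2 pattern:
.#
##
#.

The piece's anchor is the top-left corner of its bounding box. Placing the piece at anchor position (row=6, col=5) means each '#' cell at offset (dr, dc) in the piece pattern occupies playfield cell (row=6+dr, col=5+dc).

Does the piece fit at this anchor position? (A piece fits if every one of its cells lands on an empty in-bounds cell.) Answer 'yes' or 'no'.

Check each piece cell at anchor (6, 5):
  offset (0,1) -> (6,6): occupied ('#') -> FAIL
  offset (1,0) -> (7,5): out of bounds -> FAIL
  offset (1,1) -> (7,6): out of bounds -> FAIL
  offset (2,0) -> (8,5): out of bounds -> FAIL
All cells valid: no

Answer: no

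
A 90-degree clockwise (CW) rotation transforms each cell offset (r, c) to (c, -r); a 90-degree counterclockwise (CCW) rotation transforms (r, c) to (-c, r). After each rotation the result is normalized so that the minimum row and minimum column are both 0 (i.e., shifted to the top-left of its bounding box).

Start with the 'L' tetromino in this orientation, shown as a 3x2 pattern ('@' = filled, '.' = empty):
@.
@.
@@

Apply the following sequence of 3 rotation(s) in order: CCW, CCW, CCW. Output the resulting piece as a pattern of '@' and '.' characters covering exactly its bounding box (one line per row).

Start:
@.
@.
@@
After rotation 1 (CCW):
..@
@@@
After rotation 2 (CCW):
@@
.@
.@
After rotation 3 (CCW):
@@@
@..

Answer: @@@
@..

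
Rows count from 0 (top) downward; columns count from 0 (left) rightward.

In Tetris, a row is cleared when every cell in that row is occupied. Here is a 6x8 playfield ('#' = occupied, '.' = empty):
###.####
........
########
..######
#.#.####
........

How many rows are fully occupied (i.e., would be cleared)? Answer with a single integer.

Answer: 1

Derivation:
Check each row:
  row 0: 1 empty cell -> not full
  row 1: 8 empty cells -> not full
  row 2: 0 empty cells -> FULL (clear)
  row 3: 2 empty cells -> not full
  row 4: 2 empty cells -> not full
  row 5: 8 empty cells -> not full
Total rows cleared: 1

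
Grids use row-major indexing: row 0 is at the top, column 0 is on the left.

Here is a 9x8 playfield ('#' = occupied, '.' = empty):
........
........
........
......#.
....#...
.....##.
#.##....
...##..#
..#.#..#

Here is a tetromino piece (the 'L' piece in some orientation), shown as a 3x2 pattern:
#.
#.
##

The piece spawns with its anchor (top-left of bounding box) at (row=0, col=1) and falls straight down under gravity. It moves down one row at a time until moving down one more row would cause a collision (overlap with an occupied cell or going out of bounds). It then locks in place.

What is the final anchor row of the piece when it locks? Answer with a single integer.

Answer: 3

Derivation:
Spawn at (row=0, col=1). Try each row:
  row 0: fits
  row 1: fits
  row 2: fits
  row 3: fits
  row 4: blocked -> lock at row 3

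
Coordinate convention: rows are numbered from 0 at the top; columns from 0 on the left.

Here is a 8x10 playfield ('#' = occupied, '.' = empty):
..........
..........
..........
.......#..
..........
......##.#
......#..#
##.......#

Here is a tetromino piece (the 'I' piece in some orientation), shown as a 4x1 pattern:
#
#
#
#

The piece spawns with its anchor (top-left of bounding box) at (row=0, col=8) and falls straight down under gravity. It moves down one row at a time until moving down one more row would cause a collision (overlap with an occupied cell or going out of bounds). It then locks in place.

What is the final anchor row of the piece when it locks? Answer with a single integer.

Answer: 4

Derivation:
Spawn at (row=0, col=8). Try each row:
  row 0: fits
  row 1: fits
  row 2: fits
  row 3: fits
  row 4: fits
  row 5: blocked -> lock at row 4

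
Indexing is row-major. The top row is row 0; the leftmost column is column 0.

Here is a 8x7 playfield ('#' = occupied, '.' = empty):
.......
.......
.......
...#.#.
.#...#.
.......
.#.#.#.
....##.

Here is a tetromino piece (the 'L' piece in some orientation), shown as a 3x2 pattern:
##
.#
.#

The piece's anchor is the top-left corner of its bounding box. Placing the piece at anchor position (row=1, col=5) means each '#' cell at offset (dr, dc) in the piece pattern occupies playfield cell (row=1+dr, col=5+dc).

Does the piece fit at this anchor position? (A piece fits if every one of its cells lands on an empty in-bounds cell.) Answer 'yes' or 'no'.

Answer: yes

Derivation:
Check each piece cell at anchor (1, 5):
  offset (0,0) -> (1,5): empty -> OK
  offset (0,1) -> (1,6): empty -> OK
  offset (1,1) -> (2,6): empty -> OK
  offset (2,1) -> (3,6): empty -> OK
All cells valid: yes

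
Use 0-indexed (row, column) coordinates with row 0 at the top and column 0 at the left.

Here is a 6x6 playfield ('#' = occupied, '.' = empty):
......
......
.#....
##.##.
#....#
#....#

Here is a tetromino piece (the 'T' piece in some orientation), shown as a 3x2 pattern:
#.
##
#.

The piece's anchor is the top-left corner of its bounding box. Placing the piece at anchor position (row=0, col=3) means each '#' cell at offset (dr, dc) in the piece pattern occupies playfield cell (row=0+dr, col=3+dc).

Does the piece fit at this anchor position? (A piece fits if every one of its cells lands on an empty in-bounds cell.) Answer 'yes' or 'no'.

Check each piece cell at anchor (0, 3):
  offset (0,0) -> (0,3): empty -> OK
  offset (1,0) -> (1,3): empty -> OK
  offset (1,1) -> (1,4): empty -> OK
  offset (2,0) -> (2,3): empty -> OK
All cells valid: yes

Answer: yes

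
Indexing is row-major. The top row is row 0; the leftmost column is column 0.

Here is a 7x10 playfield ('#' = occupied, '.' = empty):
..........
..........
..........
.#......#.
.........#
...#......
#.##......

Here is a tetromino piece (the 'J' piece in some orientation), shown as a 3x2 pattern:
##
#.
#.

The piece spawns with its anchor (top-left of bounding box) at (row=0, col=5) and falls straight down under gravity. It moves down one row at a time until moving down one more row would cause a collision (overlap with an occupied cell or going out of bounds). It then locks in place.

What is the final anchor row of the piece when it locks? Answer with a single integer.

Spawn at (row=0, col=5). Try each row:
  row 0: fits
  row 1: fits
  row 2: fits
  row 3: fits
  row 4: fits
  row 5: blocked -> lock at row 4

Answer: 4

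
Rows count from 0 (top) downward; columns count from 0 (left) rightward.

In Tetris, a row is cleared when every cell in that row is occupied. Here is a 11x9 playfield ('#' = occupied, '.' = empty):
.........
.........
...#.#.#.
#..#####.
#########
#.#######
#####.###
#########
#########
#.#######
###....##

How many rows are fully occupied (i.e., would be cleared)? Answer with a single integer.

Answer: 3

Derivation:
Check each row:
  row 0: 9 empty cells -> not full
  row 1: 9 empty cells -> not full
  row 2: 6 empty cells -> not full
  row 3: 3 empty cells -> not full
  row 4: 0 empty cells -> FULL (clear)
  row 5: 1 empty cell -> not full
  row 6: 1 empty cell -> not full
  row 7: 0 empty cells -> FULL (clear)
  row 8: 0 empty cells -> FULL (clear)
  row 9: 1 empty cell -> not full
  row 10: 4 empty cells -> not full
Total rows cleared: 3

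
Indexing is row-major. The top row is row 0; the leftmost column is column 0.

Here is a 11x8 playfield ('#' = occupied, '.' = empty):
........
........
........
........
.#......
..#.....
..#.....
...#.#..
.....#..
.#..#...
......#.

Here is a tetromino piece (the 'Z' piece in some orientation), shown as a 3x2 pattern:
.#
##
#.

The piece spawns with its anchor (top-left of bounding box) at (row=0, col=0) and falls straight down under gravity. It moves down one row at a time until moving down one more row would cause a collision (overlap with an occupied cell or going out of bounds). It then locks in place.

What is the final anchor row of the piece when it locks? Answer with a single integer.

Answer: 2

Derivation:
Spawn at (row=0, col=0). Try each row:
  row 0: fits
  row 1: fits
  row 2: fits
  row 3: blocked -> lock at row 2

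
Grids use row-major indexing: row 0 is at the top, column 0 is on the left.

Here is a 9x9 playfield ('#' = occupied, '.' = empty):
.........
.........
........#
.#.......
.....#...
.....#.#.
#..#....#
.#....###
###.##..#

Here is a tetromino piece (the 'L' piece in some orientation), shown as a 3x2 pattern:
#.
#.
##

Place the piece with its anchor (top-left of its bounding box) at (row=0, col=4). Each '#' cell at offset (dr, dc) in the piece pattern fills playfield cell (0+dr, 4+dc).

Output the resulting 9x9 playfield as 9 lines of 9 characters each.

Fill (0+0,4+0) = (0,4)
Fill (0+1,4+0) = (1,4)
Fill (0+2,4+0) = (2,4)
Fill (0+2,4+1) = (2,5)

Answer: ....#....
....#....
....##..#
.#.......
.....#...
.....#.#.
#..#....#
.#....###
###.##..#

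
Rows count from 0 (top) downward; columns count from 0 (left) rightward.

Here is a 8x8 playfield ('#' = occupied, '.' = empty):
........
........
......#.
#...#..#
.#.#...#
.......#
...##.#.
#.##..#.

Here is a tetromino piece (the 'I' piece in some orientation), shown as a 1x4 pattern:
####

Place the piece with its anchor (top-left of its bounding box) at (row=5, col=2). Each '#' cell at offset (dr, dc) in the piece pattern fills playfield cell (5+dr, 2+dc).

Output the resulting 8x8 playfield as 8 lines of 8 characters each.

Answer: ........
........
......#.
#...#..#
.#.#...#
..####.#
...##.#.
#.##..#.

Derivation:
Fill (5+0,2+0) = (5,2)
Fill (5+0,2+1) = (5,3)
Fill (5+0,2+2) = (5,4)
Fill (5+0,2+3) = (5,5)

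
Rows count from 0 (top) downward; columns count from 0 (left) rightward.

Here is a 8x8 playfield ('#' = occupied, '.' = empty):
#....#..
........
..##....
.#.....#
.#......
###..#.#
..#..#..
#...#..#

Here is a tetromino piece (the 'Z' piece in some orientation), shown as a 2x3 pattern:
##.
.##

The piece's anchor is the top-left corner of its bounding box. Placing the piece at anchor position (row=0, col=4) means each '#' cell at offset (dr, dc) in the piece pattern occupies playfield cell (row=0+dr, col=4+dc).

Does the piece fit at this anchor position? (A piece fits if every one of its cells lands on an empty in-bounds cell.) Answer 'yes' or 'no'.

Check each piece cell at anchor (0, 4):
  offset (0,0) -> (0,4): empty -> OK
  offset (0,1) -> (0,5): occupied ('#') -> FAIL
  offset (1,1) -> (1,5): empty -> OK
  offset (1,2) -> (1,6): empty -> OK
All cells valid: no

Answer: no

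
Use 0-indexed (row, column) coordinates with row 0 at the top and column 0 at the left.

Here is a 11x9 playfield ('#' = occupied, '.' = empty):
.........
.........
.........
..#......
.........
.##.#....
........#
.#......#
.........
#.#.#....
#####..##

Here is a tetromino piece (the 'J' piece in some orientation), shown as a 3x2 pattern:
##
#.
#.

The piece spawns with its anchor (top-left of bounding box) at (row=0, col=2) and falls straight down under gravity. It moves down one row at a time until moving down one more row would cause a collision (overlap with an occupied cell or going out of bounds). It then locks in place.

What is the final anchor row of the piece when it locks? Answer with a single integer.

Spawn at (row=0, col=2). Try each row:
  row 0: fits
  row 1: blocked -> lock at row 0

Answer: 0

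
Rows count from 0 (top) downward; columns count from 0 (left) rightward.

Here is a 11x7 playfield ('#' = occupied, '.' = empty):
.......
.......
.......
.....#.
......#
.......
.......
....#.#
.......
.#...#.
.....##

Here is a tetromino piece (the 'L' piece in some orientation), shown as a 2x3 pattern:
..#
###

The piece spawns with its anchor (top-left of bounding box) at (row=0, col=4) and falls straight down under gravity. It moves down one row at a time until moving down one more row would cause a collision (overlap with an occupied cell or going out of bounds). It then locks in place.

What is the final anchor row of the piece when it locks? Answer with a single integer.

Spawn at (row=0, col=4). Try each row:
  row 0: fits
  row 1: fits
  row 2: blocked -> lock at row 1

Answer: 1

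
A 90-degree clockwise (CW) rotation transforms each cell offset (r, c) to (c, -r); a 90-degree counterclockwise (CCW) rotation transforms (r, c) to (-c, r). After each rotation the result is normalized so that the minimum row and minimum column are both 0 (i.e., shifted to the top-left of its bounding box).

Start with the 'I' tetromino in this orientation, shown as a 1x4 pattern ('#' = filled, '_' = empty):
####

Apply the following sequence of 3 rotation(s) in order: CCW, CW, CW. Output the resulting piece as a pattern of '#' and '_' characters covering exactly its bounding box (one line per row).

Answer: #
#
#
#

Derivation:
Start:
####
After rotation 1 (CCW):
#
#
#
#
After rotation 2 (CW):
####
After rotation 3 (CW):
#
#
#
#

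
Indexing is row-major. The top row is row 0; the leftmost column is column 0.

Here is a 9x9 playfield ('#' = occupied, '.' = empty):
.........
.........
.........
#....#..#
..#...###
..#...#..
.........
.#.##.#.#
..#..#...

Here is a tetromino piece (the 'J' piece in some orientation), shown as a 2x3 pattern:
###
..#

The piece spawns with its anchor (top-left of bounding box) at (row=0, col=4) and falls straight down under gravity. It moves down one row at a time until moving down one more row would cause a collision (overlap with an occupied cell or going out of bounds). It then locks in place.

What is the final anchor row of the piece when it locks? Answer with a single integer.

Spawn at (row=0, col=4). Try each row:
  row 0: fits
  row 1: fits
  row 2: fits
  row 3: blocked -> lock at row 2

Answer: 2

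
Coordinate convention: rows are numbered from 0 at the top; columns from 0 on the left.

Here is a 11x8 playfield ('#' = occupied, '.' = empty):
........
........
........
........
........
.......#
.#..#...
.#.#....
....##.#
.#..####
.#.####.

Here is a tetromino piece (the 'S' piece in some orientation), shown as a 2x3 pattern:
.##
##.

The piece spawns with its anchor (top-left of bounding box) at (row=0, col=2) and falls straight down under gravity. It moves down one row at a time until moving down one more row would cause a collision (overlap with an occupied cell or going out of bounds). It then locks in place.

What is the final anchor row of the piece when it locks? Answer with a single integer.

Spawn at (row=0, col=2). Try each row:
  row 0: fits
  row 1: fits
  row 2: fits
  row 3: fits
  row 4: fits
  row 5: fits
  row 6: blocked -> lock at row 5

Answer: 5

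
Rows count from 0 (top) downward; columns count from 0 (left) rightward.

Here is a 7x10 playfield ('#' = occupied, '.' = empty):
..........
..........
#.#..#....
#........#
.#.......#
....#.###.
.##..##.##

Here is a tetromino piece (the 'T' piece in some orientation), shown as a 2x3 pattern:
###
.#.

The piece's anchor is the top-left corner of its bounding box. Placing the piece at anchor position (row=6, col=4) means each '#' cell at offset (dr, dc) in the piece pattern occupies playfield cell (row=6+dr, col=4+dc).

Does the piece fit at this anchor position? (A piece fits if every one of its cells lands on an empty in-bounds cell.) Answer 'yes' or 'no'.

Check each piece cell at anchor (6, 4):
  offset (0,0) -> (6,4): empty -> OK
  offset (0,1) -> (6,5): occupied ('#') -> FAIL
  offset (0,2) -> (6,6): occupied ('#') -> FAIL
  offset (1,1) -> (7,5): out of bounds -> FAIL
All cells valid: no

Answer: no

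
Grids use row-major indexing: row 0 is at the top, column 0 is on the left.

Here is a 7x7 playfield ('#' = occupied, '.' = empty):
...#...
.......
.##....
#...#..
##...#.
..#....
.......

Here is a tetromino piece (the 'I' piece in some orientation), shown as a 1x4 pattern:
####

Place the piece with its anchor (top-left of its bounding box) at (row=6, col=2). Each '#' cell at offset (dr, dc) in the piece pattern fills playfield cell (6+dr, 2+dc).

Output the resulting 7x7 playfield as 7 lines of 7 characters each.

Fill (6+0,2+0) = (6,2)
Fill (6+0,2+1) = (6,3)
Fill (6+0,2+2) = (6,4)
Fill (6+0,2+3) = (6,5)

Answer: ...#...
.......
.##....
#...#..
##...#.
..#....
..####.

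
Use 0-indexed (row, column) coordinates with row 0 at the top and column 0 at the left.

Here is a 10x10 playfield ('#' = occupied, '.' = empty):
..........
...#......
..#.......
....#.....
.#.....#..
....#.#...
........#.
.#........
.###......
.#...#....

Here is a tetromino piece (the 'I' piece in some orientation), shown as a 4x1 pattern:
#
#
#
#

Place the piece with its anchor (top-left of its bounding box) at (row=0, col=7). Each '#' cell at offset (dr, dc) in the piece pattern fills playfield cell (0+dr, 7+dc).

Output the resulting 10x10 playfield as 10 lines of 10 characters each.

Fill (0+0,7+0) = (0,7)
Fill (0+1,7+0) = (1,7)
Fill (0+2,7+0) = (2,7)
Fill (0+3,7+0) = (3,7)

Answer: .......#..
...#...#..
..#....#..
....#..#..
.#.....#..
....#.#...
........#.
.#........
.###......
.#...#....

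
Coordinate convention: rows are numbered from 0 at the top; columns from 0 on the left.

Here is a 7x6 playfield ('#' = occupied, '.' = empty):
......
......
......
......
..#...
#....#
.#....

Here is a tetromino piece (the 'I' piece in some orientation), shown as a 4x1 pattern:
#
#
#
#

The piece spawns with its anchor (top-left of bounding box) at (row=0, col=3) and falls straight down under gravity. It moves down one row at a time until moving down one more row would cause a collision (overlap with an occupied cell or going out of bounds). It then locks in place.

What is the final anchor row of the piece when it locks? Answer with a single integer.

Answer: 3

Derivation:
Spawn at (row=0, col=3). Try each row:
  row 0: fits
  row 1: fits
  row 2: fits
  row 3: fits
  row 4: blocked -> lock at row 3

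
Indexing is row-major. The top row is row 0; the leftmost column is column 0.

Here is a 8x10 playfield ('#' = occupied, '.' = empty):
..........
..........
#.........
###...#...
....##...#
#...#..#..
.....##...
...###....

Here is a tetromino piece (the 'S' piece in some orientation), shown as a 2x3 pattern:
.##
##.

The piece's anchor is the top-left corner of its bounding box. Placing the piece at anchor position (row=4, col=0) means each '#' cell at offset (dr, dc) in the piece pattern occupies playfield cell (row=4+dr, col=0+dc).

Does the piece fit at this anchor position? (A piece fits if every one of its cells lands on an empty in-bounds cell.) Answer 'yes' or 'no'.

Answer: no

Derivation:
Check each piece cell at anchor (4, 0):
  offset (0,1) -> (4,1): empty -> OK
  offset (0,2) -> (4,2): empty -> OK
  offset (1,0) -> (5,0): occupied ('#') -> FAIL
  offset (1,1) -> (5,1): empty -> OK
All cells valid: no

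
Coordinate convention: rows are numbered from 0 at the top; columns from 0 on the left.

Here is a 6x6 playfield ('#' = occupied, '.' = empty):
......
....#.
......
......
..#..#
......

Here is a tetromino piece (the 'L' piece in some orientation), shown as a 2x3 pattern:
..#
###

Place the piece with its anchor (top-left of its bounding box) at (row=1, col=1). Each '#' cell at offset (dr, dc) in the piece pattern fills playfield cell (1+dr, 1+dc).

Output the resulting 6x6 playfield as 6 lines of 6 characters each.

Fill (1+0,1+2) = (1,3)
Fill (1+1,1+0) = (2,1)
Fill (1+1,1+1) = (2,2)
Fill (1+1,1+2) = (2,3)

Answer: ......
...##.
.###..
......
..#..#
......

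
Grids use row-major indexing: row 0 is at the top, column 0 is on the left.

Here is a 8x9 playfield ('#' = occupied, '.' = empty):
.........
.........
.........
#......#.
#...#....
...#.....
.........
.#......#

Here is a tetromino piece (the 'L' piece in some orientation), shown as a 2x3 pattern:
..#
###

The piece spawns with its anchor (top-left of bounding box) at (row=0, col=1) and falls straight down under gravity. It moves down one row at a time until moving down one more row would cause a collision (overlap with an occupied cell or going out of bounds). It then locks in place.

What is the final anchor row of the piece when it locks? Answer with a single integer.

Answer: 3

Derivation:
Spawn at (row=0, col=1). Try each row:
  row 0: fits
  row 1: fits
  row 2: fits
  row 3: fits
  row 4: blocked -> lock at row 3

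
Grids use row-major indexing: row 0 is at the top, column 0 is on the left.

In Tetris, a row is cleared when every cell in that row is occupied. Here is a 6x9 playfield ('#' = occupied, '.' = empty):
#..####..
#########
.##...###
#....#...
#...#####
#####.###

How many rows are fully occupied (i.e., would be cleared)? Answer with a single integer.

Answer: 1

Derivation:
Check each row:
  row 0: 4 empty cells -> not full
  row 1: 0 empty cells -> FULL (clear)
  row 2: 4 empty cells -> not full
  row 3: 7 empty cells -> not full
  row 4: 3 empty cells -> not full
  row 5: 1 empty cell -> not full
Total rows cleared: 1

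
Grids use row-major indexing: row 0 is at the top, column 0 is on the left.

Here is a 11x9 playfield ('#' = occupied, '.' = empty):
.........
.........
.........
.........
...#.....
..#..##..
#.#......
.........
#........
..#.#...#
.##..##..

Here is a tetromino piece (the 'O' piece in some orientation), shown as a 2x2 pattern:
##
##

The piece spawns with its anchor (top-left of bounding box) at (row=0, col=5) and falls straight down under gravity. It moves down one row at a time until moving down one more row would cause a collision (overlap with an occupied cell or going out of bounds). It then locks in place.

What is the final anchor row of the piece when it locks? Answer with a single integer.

Spawn at (row=0, col=5). Try each row:
  row 0: fits
  row 1: fits
  row 2: fits
  row 3: fits
  row 4: blocked -> lock at row 3

Answer: 3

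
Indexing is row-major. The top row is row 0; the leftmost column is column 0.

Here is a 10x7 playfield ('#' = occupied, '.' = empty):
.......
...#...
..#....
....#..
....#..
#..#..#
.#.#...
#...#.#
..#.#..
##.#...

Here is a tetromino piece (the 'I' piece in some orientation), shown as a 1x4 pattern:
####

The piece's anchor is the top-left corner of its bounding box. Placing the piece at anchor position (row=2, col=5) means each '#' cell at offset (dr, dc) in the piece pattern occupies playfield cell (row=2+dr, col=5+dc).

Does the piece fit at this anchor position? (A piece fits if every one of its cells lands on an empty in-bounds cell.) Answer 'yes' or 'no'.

Answer: no

Derivation:
Check each piece cell at anchor (2, 5):
  offset (0,0) -> (2,5): empty -> OK
  offset (0,1) -> (2,6): empty -> OK
  offset (0,2) -> (2,7): out of bounds -> FAIL
  offset (0,3) -> (2,8): out of bounds -> FAIL
All cells valid: no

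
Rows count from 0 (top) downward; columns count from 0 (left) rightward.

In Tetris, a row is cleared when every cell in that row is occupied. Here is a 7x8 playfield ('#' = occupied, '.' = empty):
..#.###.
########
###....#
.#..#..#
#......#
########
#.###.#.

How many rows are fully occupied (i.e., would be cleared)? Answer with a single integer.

Answer: 2

Derivation:
Check each row:
  row 0: 4 empty cells -> not full
  row 1: 0 empty cells -> FULL (clear)
  row 2: 4 empty cells -> not full
  row 3: 5 empty cells -> not full
  row 4: 6 empty cells -> not full
  row 5: 0 empty cells -> FULL (clear)
  row 6: 3 empty cells -> not full
Total rows cleared: 2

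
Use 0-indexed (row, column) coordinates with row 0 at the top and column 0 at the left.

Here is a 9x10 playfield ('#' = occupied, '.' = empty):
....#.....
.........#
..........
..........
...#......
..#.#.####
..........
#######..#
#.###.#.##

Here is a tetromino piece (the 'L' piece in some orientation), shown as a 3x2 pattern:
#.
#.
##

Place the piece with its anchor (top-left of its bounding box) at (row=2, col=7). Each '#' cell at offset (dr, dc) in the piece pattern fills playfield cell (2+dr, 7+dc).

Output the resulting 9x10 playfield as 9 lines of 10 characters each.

Answer: ....#.....
.........#
.......#..
.......#..
...#...##.
..#.#.####
..........
#######..#
#.###.#.##

Derivation:
Fill (2+0,7+0) = (2,7)
Fill (2+1,7+0) = (3,7)
Fill (2+2,7+0) = (4,7)
Fill (2+2,7+1) = (4,8)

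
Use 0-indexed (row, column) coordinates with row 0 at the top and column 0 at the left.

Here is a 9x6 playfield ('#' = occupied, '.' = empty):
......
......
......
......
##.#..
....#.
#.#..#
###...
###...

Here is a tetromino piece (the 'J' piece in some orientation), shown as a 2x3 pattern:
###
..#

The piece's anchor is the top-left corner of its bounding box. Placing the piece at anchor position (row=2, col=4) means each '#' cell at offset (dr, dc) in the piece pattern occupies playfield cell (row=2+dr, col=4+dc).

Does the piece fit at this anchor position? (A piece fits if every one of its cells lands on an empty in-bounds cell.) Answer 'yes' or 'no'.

Check each piece cell at anchor (2, 4):
  offset (0,0) -> (2,4): empty -> OK
  offset (0,1) -> (2,5): empty -> OK
  offset (0,2) -> (2,6): out of bounds -> FAIL
  offset (1,2) -> (3,6): out of bounds -> FAIL
All cells valid: no

Answer: no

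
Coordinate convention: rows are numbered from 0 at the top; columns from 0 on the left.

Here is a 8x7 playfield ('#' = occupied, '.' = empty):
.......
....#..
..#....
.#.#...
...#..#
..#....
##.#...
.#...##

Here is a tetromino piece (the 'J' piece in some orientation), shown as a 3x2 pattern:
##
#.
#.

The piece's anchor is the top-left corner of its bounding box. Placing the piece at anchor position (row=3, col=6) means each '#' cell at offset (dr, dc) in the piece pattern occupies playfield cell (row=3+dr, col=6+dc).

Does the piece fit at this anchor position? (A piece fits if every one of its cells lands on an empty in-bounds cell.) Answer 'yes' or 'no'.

Answer: no

Derivation:
Check each piece cell at anchor (3, 6):
  offset (0,0) -> (3,6): empty -> OK
  offset (0,1) -> (3,7): out of bounds -> FAIL
  offset (1,0) -> (4,6): occupied ('#') -> FAIL
  offset (2,0) -> (5,6): empty -> OK
All cells valid: no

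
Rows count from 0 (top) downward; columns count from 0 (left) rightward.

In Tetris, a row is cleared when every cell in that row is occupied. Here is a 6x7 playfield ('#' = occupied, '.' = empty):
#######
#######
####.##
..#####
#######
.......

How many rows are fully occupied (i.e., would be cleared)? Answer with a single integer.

Answer: 3

Derivation:
Check each row:
  row 0: 0 empty cells -> FULL (clear)
  row 1: 0 empty cells -> FULL (clear)
  row 2: 1 empty cell -> not full
  row 3: 2 empty cells -> not full
  row 4: 0 empty cells -> FULL (clear)
  row 5: 7 empty cells -> not full
Total rows cleared: 3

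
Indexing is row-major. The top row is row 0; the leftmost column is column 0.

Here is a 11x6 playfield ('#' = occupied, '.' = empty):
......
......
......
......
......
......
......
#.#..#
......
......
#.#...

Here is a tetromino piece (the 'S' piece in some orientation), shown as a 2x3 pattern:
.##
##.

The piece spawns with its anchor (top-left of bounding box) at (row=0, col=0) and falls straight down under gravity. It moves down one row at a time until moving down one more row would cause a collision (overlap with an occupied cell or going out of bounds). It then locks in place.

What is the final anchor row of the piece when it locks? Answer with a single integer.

Answer: 5

Derivation:
Spawn at (row=0, col=0). Try each row:
  row 0: fits
  row 1: fits
  row 2: fits
  row 3: fits
  row 4: fits
  row 5: fits
  row 6: blocked -> lock at row 5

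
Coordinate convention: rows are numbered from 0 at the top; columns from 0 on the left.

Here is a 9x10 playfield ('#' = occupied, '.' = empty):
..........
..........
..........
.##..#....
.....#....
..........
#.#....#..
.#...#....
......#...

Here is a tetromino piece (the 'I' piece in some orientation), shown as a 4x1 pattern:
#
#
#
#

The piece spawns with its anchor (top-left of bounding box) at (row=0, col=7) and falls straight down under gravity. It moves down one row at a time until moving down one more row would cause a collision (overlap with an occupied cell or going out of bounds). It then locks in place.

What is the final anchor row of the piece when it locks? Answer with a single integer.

Spawn at (row=0, col=7). Try each row:
  row 0: fits
  row 1: fits
  row 2: fits
  row 3: blocked -> lock at row 2

Answer: 2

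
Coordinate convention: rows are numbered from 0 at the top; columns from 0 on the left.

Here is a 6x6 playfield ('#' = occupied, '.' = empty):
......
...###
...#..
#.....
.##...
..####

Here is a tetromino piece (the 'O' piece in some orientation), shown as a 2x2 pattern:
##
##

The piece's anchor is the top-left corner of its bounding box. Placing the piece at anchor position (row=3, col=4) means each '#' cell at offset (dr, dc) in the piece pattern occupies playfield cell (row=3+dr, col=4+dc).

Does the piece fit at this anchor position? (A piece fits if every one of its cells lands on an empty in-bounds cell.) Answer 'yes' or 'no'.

Answer: yes

Derivation:
Check each piece cell at anchor (3, 4):
  offset (0,0) -> (3,4): empty -> OK
  offset (0,1) -> (3,5): empty -> OK
  offset (1,0) -> (4,4): empty -> OK
  offset (1,1) -> (4,5): empty -> OK
All cells valid: yes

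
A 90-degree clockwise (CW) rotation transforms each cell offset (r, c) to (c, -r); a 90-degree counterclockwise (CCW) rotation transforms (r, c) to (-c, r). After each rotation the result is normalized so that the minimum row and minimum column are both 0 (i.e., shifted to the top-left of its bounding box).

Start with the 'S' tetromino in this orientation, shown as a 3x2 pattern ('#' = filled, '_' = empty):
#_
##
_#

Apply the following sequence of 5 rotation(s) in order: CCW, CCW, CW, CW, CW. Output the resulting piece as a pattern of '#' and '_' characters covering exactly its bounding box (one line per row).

Answer: _##
##_

Derivation:
Start:
#_
##
_#
After rotation 1 (CCW):
_##
##_
After rotation 2 (CCW):
#_
##
_#
After rotation 3 (CW):
_##
##_
After rotation 4 (CW):
#_
##
_#
After rotation 5 (CW):
_##
##_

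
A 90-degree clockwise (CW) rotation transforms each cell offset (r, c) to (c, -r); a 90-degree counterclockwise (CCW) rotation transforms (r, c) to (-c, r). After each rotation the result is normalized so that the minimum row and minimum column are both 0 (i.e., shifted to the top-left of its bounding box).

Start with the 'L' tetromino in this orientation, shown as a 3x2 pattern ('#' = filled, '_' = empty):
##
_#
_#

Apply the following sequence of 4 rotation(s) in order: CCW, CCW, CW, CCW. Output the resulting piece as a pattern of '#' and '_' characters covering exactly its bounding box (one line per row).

Start:
##
_#
_#
After rotation 1 (CCW):
###
#__
After rotation 2 (CCW):
#_
#_
##
After rotation 3 (CW):
###
#__
After rotation 4 (CCW):
#_
#_
##

Answer: #_
#_
##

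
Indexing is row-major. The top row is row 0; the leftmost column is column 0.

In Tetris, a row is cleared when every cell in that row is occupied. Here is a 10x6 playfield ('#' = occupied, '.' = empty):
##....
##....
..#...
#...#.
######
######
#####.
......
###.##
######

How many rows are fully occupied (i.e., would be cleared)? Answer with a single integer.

Check each row:
  row 0: 4 empty cells -> not full
  row 1: 4 empty cells -> not full
  row 2: 5 empty cells -> not full
  row 3: 4 empty cells -> not full
  row 4: 0 empty cells -> FULL (clear)
  row 5: 0 empty cells -> FULL (clear)
  row 6: 1 empty cell -> not full
  row 7: 6 empty cells -> not full
  row 8: 1 empty cell -> not full
  row 9: 0 empty cells -> FULL (clear)
Total rows cleared: 3

Answer: 3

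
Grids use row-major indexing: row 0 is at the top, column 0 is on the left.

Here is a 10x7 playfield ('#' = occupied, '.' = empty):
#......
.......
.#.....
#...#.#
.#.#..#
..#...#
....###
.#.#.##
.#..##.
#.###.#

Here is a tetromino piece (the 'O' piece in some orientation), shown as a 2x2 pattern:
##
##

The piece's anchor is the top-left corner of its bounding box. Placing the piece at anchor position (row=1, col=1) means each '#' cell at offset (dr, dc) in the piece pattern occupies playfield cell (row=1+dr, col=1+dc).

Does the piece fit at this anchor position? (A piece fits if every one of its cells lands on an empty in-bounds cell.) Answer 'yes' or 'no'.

Answer: no

Derivation:
Check each piece cell at anchor (1, 1):
  offset (0,0) -> (1,1): empty -> OK
  offset (0,1) -> (1,2): empty -> OK
  offset (1,0) -> (2,1): occupied ('#') -> FAIL
  offset (1,1) -> (2,2): empty -> OK
All cells valid: no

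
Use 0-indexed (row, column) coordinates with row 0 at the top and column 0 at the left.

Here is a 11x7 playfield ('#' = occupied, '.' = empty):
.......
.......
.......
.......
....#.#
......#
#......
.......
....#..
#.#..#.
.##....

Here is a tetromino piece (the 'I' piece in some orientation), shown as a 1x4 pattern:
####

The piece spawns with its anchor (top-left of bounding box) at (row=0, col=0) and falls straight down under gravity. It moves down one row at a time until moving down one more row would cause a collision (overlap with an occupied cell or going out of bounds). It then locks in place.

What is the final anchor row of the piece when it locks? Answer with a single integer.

Answer: 5

Derivation:
Spawn at (row=0, col=0). Try each row:
  row 0: fits
  row 1: fits
  row 2: fits
  row 3: fits
  row 4: fits
  row 5: fits
  row 6: blocked -> lock at row 5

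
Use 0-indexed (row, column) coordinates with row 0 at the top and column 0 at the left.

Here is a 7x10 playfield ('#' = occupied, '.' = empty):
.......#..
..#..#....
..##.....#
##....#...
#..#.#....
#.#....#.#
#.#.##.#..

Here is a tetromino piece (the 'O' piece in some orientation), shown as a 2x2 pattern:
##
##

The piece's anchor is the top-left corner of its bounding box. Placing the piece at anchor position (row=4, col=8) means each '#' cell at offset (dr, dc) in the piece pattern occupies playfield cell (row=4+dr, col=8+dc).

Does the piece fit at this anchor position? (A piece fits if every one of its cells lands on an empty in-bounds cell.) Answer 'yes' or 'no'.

Answer: no

Derivation:
Check each piece cell at anchor (4, 8):
  offset (0,0) -> (4,8): empty -> OK
  offset (0,1) -> (4,9): empty -> OK
  offset (1,0) -> (5,8): empty -> OK
  offset (1,1) -> (5,9): occupied ('#') -> FAIL
All cells valid: no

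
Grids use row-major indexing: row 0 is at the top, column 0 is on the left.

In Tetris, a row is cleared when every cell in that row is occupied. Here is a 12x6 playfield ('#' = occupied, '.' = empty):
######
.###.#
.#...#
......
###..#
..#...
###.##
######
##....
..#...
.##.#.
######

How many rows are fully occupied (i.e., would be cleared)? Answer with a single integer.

Check each row:
  row 0: 0 empty cells -> FULL (clear)
  row 1: 2 empty cells -> not full
  row 2: 4 empty cells -> not full
  row 3: 6 empty cells -> not full
  row 4: 2 empty cells -> not full
  row 5: 5 empty cells -> not full
  row 6: 1 empty cell -> not full
  row 7: 0 empty cells -> FULL (clear)
  row 8: 4 empty cells -> not full
  row 9: 5 empty cells -> not full
  row 10: 3 empty cells -> not full
  row 11: 0 empty cells -> FULL (clear)
Total rows cleared: 3

Answer: 3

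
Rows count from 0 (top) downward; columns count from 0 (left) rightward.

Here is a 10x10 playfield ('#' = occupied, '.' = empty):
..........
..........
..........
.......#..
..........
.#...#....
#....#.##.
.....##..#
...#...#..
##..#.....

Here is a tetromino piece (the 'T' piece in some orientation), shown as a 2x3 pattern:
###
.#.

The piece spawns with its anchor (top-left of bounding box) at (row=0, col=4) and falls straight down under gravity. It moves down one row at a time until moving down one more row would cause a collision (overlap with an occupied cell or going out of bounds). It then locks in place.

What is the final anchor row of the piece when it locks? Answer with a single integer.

Spawn at (row=0, col=4). Try each row:
  row 0: fits
  row 1: fits
  row 2: fits
  row 3: fits
  row 4: blocked -> lock at row 3

Answer: 3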